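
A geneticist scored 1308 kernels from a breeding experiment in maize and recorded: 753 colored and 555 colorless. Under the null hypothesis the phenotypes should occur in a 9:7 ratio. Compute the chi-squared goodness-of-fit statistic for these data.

The 9:7 ratio has 16 parts, so with N = 1308 the expected counts are:
  colored: 1308 × 9/16 = 735.75
  colorless: 1308 × 7/16 = 572.25
χ² = Σ (O − E)² / E
  colored: (753 − 735.75)² / 735.75 = 0.4044
  colorless: (555 − 572.25)² / 572.25 = 0.5200
χ² = 0.4044 + 0.5200 = 0.9244 ≈ 0.924

0.924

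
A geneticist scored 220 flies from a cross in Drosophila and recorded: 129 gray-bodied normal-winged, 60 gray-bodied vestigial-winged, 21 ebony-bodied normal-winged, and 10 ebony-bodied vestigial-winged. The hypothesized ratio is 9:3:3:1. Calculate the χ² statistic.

19.709

The 9:3:3:1 ratio has 16 parts, so with N = 220 the expected counts are:
  gray-bodied normal-winged: 220 × 9/16 = 123.75
  gray-bodied vestigial-winged: 220 × 3/16 = 41.25
  ebony-bodied normal-winged: 220 × 3/16 = 41.25
  ebony-bodied vestigial-winged: 220 × 1/16 = 13.75
χ² = Σ (O − E)² / E
  gray-bodied normal-winged: (129 − 123.75)² / 123.75 = 0.2227
  gray-bodied vestigial-winged: (60 − 41.25)² / 41.25 = 8.5227
  ebony-bodied normal-winged: (21 − 41.25)² / 41.25 = 9.9409
  ebony-bodied vestigial-winged: (10 − 13.75)² / 13.75 = 1.0227
χ² = 0.2227 + 8.5227 + 9.9409 + 1.0227 = 19.709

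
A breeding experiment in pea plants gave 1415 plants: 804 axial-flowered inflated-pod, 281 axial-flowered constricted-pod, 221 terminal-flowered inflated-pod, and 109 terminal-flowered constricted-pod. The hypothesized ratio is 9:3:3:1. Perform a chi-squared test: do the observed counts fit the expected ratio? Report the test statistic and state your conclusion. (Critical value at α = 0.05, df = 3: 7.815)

Expected counts for N = 1415 under a 9:3:3:1 ratio (total parts = 16):
  axial-flowered inflated-pod: 1415 × 9/16 = 795.9375
  axial-flowered constricted-pod: 1415 × 3/16 = 265.3125
  terminal-flowered inflated-pod: 1415 × 3/16 = 265.3125
  terminal-flowered constricted-pod: 1415 × 1/16 = 88.4375
χ² = Σ (O − E)² / E
  axial-flowered inflated-pod: (804 − 795.9375)² / 795.9375 = 0.0817
  axial-flowered constricted-pod: (281 − 265.3125)² / 265.3125 = 0.9276
  terminal-flowered inflated-pod: (221 − 265.3125)² / 265.3125 = 7.4011
  terminal-flowered constricted-pod: (109 − 88.4375)² / 88.4375 = 4.7810
χ² = 0.0817 + 0.9276 + 7.4011 + 4.7810 = 13.1914 ≈ 13.191
Degrees of freedom = 4 − 1 = 3; critical value at α = 0.05 is 7.815.
Since 13.191 > 7.815, we reject the null hypothesis — the data do not fit the 9:3:3:1 ratio.

13.191; not consistent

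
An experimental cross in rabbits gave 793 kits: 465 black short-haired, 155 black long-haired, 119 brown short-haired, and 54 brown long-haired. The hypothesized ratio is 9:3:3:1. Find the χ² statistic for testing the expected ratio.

7.397

Under the 9:3:3:1 hypothesis (Σ ratio = 16, N = 793):
  black short-haired: 793 × 9/16 = 446.0625
  black long-haired: 793 × 3/16 = 148.6875
  brown short-haired: 793 × 3/16 = 148.6875
  brown long-haired: 793 × 1/16 = 49.5625
χ² = Σ (O − E)² / E
  black short-haired: (465 − 446.0625)² / 446.0625 = 0.8040
  black long-haired: (155 − 148.6875)² / 148.6875 = 0.2680
  brown short-haired: (119 − 148.6875)² / 148.6875 = 5.9275
  brown long-haired: (54 − 49.5625)² / 49.5625 = 0.3973
χ² = 0.8040 + 0.2680 + 5.9275 + 0.3973 = 7.3968 ≈ 7.397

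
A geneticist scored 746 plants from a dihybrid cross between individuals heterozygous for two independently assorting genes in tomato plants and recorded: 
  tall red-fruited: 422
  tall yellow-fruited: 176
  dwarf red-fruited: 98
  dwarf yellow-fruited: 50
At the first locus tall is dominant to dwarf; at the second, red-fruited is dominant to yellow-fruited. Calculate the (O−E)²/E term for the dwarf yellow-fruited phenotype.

A dihybrid F₂ with independent assortment and complete dominance at both loci gives a 9:3:3:1 phenotypic ratio.
Total ratio parts = 16. Expected numbers out of 746:
  tall red-fruited: 746 × 9/16 = 419.625
  tall yellow-fruited: 746 × 3/16 = 139.875
  dwarf red-fruited: 746 × 3/16 = 139.875
  dwarf yellow-fruited: 746 × 1/16 = 46.625
Contribution of dwarf yellow-fruited: (50 − 46.625)² / 46.625 = 0.2443

0.244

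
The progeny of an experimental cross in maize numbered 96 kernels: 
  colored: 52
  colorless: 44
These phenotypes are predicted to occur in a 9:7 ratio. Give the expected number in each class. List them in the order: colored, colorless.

Under the 9:7 hypothesis (Σ ratio = 16, N = 96):
  colored: 96 × 9/16 = 54
  colorless: 96 × 7/16 = 42

54, 42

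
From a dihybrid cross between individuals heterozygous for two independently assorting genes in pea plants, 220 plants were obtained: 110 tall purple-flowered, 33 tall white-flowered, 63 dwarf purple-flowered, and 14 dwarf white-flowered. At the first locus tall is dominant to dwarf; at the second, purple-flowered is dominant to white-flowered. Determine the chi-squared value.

A dihybrid F₂ with independent assortment and complete dominance at both loci gives a 9:3:3:1 phenotypic ratio.
The 9:3:3:1 ratio has 16 parts, so with N = 220 the expected counts are:
  tall purple-flowered: 220 × 9/16 = 123.75
  tall white-flowered: 220 × 3/16 = 41.25
  dwarf purple-flowered: 220 × 3/16 = 41.25
  dwarf white-flowered: 220 × 1/16 = 13.75
χ² = Σ (O − E)² / E
  tall purple-flowered: (110 − 123.75)² / 123.75 = 1.5278
  tall white-flowered: (33 − 41.25)² / 41.25 = 1.6500
  dwarf purple-flowered: (63 − 41.25)² / 41.25 = 11.4682
  dwarf white-flowered: (14 − 13.75)² / 13.75 = 0.0045
χ² = 1.5278 + 1.6500 + 11.4682 + 0.0045 = 14.6505 ≈ 14.651

14.651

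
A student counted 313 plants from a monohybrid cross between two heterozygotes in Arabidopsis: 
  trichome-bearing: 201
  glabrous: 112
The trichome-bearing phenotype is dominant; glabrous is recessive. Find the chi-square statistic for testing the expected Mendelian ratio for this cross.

For a monohybrid cross between heterozygotes with complete dominance, the expected phenotypic ratio is 3:1.
Expected counts for N = 313 under a 3:1 ratio (total parts = 4):
  trichome-bearing: 313 × 3/4 = 234.75
  glabrous: 313 × 1/4 = 78.25
χ² = Σ (O − E)² / E
  trichome-bearing: (201 − 234.75)² / 234.75 = 4.8522
  glabrous: (112 − 78.25)² / 78.25 = 14.5567
χ² = 4.8522 + 14.5567 = 19.4089 ≈ 19.409

19.409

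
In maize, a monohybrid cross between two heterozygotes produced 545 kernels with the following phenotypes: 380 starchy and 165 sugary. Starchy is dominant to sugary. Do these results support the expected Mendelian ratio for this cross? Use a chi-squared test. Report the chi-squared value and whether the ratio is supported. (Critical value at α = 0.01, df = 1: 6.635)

For a monohybrid cross between heterozygotes with complete dominance, the expected phenotypic ratio is 3:1.
Total ratio parts = 4. Expected numbers out of 545:
  starchy: 545 × 3/4 = 408.75
  sugary: 545 × 1/4 = 136.25
χ² = Σ (O − E)² / E
  starchy: (380 − 408.75)² / 408.75 = 2.0222
  sugary: (165 − 136.25)² / 136.25 = 6.0665
χ² = 2.0222 + 6.0665 = 8.0887 ≈ 8.089
Degrees of freedom = 2 − 1 = 1; critical value at α = 0.01 is 6.635.
Since 8.089 > 6.635, we reject the null hypothesis — the data do not fit the 3:1 ratio.

8.089; not consistent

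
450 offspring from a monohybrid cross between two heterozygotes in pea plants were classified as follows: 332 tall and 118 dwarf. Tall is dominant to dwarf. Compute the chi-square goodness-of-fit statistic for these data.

For a monohybrid cross between heterozygotes with complete dominance, the expected phenotypic ratio is 3:1.
Under the 3:1 hypothesis (Σ ratio = 4, N = 450):
  tall: 450 × 3/4 = 337.5
  dwarf: 450 × 1/4 = 112.5
χ² = Σ (O − E)² / E
  tall: (332 − 337.5)² / 337.5 = 0.0896
  dwarf: (118 − 112.5)² / 112.5 = 0.2689
χ² = 0.0896 + 0.2689 = 0.3585 ≈ 0.359

0.359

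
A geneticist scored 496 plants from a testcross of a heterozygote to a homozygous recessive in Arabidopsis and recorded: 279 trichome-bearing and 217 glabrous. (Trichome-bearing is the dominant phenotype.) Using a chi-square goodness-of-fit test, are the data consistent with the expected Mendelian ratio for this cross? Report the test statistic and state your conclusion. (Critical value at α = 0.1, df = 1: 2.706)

A testcross of a heterozygote (Aa × aa) gives a 1:1 phenotypic ratio.
The 1:1 ratio has 2 parts, so with N = 496 the expected counts are:
  trichome-bearing: 496 × 1/2 = 248
  glabrous: 496 × 1/2 = 248
χ² = Σ (O − E)² / E
  trichome-bearing: (279 − 248)² / 248 = 3.8750
  glabrous: (217 − 248)² / 248 = 3.8750
χ² = 3.8750 + 3.8750 = 7.750
Degrees of freedom = 2 − 1 = 1; critical value at α = 0.1 is 2.706.
Since 7.750 > 2.706, we reject the null hypothesis — the data do not fit the 1:1 ratio.

7.750; not consistent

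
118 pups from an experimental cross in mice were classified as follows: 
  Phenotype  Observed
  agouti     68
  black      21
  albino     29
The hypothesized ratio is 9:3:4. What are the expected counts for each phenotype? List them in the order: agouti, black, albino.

66.375, 22.125, 29.5

The 9:3:4 ratio has 16 parts, so with N = 118 the expected counts are:
  agouti: 118 × 9/16 = 66.375
  black: 118 × 3/16 = 22.125
  albino: 118 × 4/16 = 29.5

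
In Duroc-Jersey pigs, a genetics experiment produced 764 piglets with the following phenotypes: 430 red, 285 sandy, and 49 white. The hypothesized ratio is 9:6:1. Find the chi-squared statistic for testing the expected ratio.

0.041

Expected counts for N = 764 under a 9:6:1 ratio (total parts = 16):
  red: 764 × 9/16 = 429.75
  sandy: 764 × 6/16 = 286.5
  white: 764 × 1/16 = 47.75
χ² = Σ (O − E)² / E
  red: (430 − 429.75)² / 429.75 = 0.0001
  sandy: (285 − 286.5)² / 286.5 = 0.0079
  white: (49 − 47.75)² / 47.75 = 0.0327
χ² = 0.0001 + 0.0079 + 0.0327 = 0.0407 ≈ 0.041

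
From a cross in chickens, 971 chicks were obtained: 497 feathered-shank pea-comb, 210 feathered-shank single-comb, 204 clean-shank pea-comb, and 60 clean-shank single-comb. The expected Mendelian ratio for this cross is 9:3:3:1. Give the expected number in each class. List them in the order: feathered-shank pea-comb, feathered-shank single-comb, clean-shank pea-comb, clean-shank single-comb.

546.1875, 182.0625, 182.0625, 60.6875

Total ratio parts = 16. Expected numbers out of 971:
  feathered-shank pea-comb: 971 × 9/16 = 546.1875
  feathered-shank single-comb: 971 × 3/16 = 182.0625
  clean-shank pea-comb: 971 × 3/16 = 182.0625
  clean-shank single-comb: 971 × 1/16 = 60.6875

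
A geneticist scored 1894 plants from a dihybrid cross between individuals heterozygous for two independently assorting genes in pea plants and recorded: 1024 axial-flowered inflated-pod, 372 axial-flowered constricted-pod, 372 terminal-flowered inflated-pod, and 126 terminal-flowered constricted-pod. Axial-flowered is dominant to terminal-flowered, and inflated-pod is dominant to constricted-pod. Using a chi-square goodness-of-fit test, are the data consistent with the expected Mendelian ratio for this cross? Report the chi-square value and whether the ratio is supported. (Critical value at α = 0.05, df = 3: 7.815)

A dihybrid F₂ with independent assortment and complete dominance at both loci gives a 9:3:3:1 phenotypic ratio.
Under the 9:3:3:1 hypothesis (Σ ratio = 16, N = 1894):
  axial-flowered inflated-pod: 1894 × 9/16 = 1065.375
  axial-flowered constricted-pod: 1894 × 3/16 = 355.125
  terminal-flowered inflated-pod: 1894 × 3/16 = 355.125
  terminal-flowered constricted-pod: 1894 × 1/16 = 118.375
χ² = Σ (O − E)² / E
  axial-flowered inflated-pod: (1024 − 1065.375)² / 1065.375 = 1.6068
  axial-flowered constricted-pod: (372 − 355.125)² / 355.125 = 0.8019
  terminal-flowered inflated-pod: (372 − 355.125)² / 355.125 = 0.8019
  terminal-flowered constricted-pod: (126 − 118.375)² / 118.375 = 0.4912
χ² = 1.6068 + 0.8019 + 0.8019 + 0.4912 = 3.7018 ≈ 3.702
Degrees of freedom = 4 − 1 = 3; critical value at α = 0.05 is 7.815.
Since 3.702 < 7.815, we fail to reject the null hypothesis — the data are consistent with the 9:3:3:1 ratio.

3.702; consistent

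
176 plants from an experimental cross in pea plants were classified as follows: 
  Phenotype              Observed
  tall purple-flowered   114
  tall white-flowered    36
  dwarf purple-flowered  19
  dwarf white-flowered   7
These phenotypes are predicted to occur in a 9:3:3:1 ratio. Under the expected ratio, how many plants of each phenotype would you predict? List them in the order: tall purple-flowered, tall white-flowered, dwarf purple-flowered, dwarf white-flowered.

Total ratio parts = 16. Expected numbers out of 176:
  tall purple-flowered: 176 × 9/16 = 99
  tall white-flowered: 176 × 3/16 = 33
  dwarf purple-flowered: 176 × 3/16 = 33
  dwarf white-flowered: 176 × 1/16 = 11

99, 33, 33, 11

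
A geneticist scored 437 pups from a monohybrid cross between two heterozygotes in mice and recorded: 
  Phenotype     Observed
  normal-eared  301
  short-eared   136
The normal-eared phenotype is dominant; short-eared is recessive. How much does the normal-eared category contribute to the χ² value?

2.183

For a monohybrid cross between heterozygotes with complete dominance, the expected phenotypic ratio is 3:1.
Total ratio parts = 4. Expected numbers out of 437:
  normal-eared: 437 × 3/4 = 327.75
  short-eared: 437 × 1/4 = 109.25
Contribution of normal-eared: (301 − 327.75)² / 327.75 = 2.1833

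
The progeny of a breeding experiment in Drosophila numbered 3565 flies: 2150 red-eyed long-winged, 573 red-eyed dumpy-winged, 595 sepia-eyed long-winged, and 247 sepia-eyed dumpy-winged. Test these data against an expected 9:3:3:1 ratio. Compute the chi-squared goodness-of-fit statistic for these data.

34.760

Under the 9:3:3:1 hypothesis (Σ ratio = 16, N = 3565):
  red-eyed long-winged: 3565 × 9/16 = 2005.3125
  red-eyed dumpy-winged: 3565 × 3/16 = 668.4375
  sepia-eyed long-winged: 3565 × 3/16 = 668.4375
  sepia-eyed dumpy-winged: 3565 × 1/16 = 222.8125
χ² = Σ (O − E)² / E
  red-eyed long-winged: (2150 − 2005.3125)² / 2005.3125 = 10.4395
  red-eyed dumpy-winged: (573 − 668.4375)² / 668.4375 = 13.6263
  sepia-eyed long-winged: (595 − 668.4375)² / 668.4375 = 8.0682
  sepia-eyed dumpy-winged: (247 − 222.8125)² / 222.8125 = 2.6257
χ² = 10.4395 + 13.6263 + 8.0682 + 2.6257 = 34.7597 ≈ 34.760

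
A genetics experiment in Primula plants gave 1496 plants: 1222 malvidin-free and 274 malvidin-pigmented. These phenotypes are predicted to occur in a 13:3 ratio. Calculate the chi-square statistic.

Under the 13:3 hypothesis (Σ ratio = 16, N = 1496):
  malvidin-free: 1496 × 13/16 = 1215.5
  malvidin-pigmented: 1496 × 3/16 = 280.5
χ² = Σ (O − E)² / E
  malvidin-free: (1222 − 1215.5)² / 1215.5 = 0.0348
  malvidin-pigmented: (274 − 280.5)² / 280.5 = 0.1506
χ² = 0.0348 + 0.1506 = 0.1854 ≈ 0.185

0.185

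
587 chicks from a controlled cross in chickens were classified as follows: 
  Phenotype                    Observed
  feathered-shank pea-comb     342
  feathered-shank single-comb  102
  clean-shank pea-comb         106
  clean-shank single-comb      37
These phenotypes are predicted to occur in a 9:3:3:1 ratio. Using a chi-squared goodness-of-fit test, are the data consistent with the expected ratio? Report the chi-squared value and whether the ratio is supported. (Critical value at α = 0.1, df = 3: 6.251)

Total ratio parts = 16. Expected numbers out of 587:
  feathered-shank pea-comb: 587 × 9/16 = 330.1875
  feathered-shank single-comb: 587 × 3/16 = 110.0625
  clean-shank pea-comb: 587 × 3/16 = 110.0625
  clean-shank single-comb: 587 × 1/16 = 36.6875
χ² = Σ (O − E)² / E
  feathered-shank pea-comb: (342 − 330.1875)² / 330.1875 = 0.4226
  feathered-shank single-comb: (102 − 110.0625)² / 110.0625 = 0.5906
  clean-shank pea-comb: (106 − 110.0625)² / 110.0625 = 0.1500
  clean-shank single-comb: (37 − 36.6875)² / 36.6875 = 0.0027
χ² = 0.4226 + 0.5906 + 0.1500 + 0.0027 = 1.1659 ≈ 1.166
Degrees of freedom = 4 − 1 = 3; critical value at α = 0.1 is 6.251.
Since 1.166 < 6.251, we fail to reject the null hypothesis — the data are consistent with the 9:3:3:1 ratio.

1.166; consistent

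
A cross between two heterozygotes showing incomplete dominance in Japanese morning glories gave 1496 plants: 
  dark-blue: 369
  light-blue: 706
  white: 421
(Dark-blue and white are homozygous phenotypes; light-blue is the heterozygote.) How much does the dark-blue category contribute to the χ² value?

With incomplete dominance, a heterozygote × heterozygote cross gives a 1:2:1 phenotypic ratio.
Under the 1:2:1 hypothesis (Σ ratio = 4, N = 1496):
  dark-blue: 1496 × 1/4 = 374
  light-blue: 1496 × 2/4 = 748
  white: 1496 × 1/4 = 374
Contribution of dark-blue: (369 − 374)² / 374 = 0.0668

0.067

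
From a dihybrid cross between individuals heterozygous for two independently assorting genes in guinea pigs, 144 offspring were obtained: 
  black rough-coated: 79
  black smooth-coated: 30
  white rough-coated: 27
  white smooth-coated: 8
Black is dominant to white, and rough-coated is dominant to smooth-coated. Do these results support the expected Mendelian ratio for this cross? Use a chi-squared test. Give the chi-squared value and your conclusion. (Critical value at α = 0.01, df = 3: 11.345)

A dihybrid F₂ with independent assortment and complete dominance at both loci gives a 9:3:3:1 phenotypic ratio.
Expected counts for N = 144 under a 9:3:3:1 ratio (total parts = 16):
  black rough-coated: 144 × 9/16 = 81
  black smooth-coated: 144 × 3/16 = 27
  white rough-coated: 144 × 3/16 = 27
  white smooth-coated: 144 × 1/16 = 9
χ² = Σ (O − E)² / E
  black rough-coated: (79 − 81)² / 81 = 0.0494
  black smooth-coated: (30 − 27)² / 27 = 0.3333
  white rough-coated: (27 − 27)² / 27 = 0.0000
  white smooth-coated: (8 − 9)² / 9 = 0.1111
χ² = 0.0494 + 0.3333 + 0.0000 + 0.1111 = 0.4938 ≈ 0.494
Degrees of freedom = 4 − 1 = 3; critical value at α = 0.01 is 11.345.
Since 0.494 < 11.345, we fail to reject the null hypothesis — the data are consistent with the 9:3:3:1 ratio.

0.494; consistent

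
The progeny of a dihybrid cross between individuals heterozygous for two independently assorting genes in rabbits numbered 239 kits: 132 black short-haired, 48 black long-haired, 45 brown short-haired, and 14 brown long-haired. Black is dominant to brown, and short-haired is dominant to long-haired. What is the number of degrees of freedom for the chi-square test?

3

A dihybrid F₂ with independent assortment and complete dominance at both loci gives a 9:3:3:1 phenotypic ratio.
A goodness-of-fit test with 4 phenotype classes has df = 4 − 1 = 3.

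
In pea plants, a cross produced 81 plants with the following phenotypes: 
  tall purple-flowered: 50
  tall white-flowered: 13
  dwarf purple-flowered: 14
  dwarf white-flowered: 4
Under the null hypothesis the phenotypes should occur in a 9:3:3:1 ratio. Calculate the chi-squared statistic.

1.063

Total ratio parts = 16. Expected numbers out of 81:
  tall purple-flowered: 81 × 9/16 = 45.5625
  tall white-flowered: 81 × 3/16 = 15.1875
  dwarf purple-flowered: 81 × 3/16 = 15.1875
  dwarf white-flowered: 81 × 1/16 = 5.0625
χ² = Σ (O − E)² / E
  tall purple-flowered: (50 − 45.5625)² / 45.5625 = 0.4322
  tall white-flowered: (13 − 15.1875)² / 15.1875 = 0.3151
  dwarf purple-flowered: (14 − 15.1875)² / 15.1875 = 0.0928
  dwarf white-flowered: (4 − 5.0625)² / 5.0625 = 0.2230
χ² = 0.4322 + 0.3151 + 0.0928 + 0.2230 = 1.0631 ≈ 1.063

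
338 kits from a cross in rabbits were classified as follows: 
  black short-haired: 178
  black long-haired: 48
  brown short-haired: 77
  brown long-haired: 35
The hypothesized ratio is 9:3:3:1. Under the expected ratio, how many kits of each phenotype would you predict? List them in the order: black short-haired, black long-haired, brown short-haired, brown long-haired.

Under the 9:3:3:1 hypothesis (Σ ratio = 16, N = 338):
  black short-haired: 338 × 9/16 = 190.125
  black long-haired: 338 × 3/16 = 63.375
  brown short-haired: 338 × 3/16 = 63.375
  brown long-haired: 338 × 1/16 = 21.125

190.125, 63.375, 63.375, 21.125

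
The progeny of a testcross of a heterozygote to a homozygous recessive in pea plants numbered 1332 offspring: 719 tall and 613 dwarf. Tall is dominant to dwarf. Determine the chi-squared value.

A testcross of a heterozygote (Aa × aa) gives a 1:1 phenotypic ratio.
The 1:1 ratio has 2 parts, so with N = 1332 the expected counts are:
  tall: 1332 × 1/2 = 666
  dwarf: 1332 × 1/2 = 666
χ² = Σ (O − E)² / E
  tall: (719 − 666)² / 666 = 4.2177
  dwarf: (613 − 666)² / 666 = 4.2177
χ² = 4.2177 + 4.2177 = 8.4354 ≈ 8.435

8.435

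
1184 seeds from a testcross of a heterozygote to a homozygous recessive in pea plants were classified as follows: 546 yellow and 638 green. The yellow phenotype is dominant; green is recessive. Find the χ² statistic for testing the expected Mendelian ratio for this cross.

7.149

A testcross of a heterozygote (Aa × aa) gives a 1:1 phenotypic ratio.
Under the 1:1 hypothesis (Σ ratio = 2, N = 1184):
  yellow: 1184 × 1/2 = 592
  green: 1184 × 1/2 = 592
χ² = Σ (O − E)² / E
  yellow: (546 − 592)² / 592 = 3.5743
  green: (638 − 592)² / 592 = 3.5743
χ² = 3.5743 + 3.5743 = 7.1486 ≈ 7.149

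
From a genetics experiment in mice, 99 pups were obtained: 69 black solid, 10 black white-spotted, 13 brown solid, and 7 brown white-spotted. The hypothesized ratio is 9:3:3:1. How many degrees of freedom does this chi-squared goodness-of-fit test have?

3

A goodness-of-fit test with 4 phenotype classes has df = 4 − 1 = 3.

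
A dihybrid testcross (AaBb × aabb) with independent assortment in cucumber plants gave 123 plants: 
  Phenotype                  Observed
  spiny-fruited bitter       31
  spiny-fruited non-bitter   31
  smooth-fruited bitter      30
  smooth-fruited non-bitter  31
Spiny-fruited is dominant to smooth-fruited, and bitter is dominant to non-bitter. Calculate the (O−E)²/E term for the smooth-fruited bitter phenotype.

A dihybrid testcross with independent assortment gives a 1:1:1:1 ratio.
Total ratio parts = 4. Expected numbers out of 123:
  spiny-fruited bitter: 123 × 1/4 = 30.75
  spiny-fruited non-bitter: 123 × 1/4 = 30.75
  smooth-fruited bitter: 123 × 1/4 = 30.75
  smooth-fruited non-bitter: 123 × 1/4 = 30.75
Contribution of smooth-fruited bitter: (30 − 30.75)² / 30.75 = 0.0183

0.018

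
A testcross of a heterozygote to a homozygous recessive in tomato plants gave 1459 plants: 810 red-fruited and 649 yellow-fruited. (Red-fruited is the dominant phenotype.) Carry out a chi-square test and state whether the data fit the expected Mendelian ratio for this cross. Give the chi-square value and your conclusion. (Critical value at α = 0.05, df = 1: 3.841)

A testcross of a heterozygote (Aa × aa) gives a 1:1 phenotypic ratio.
Total ratio parts = 2. Expected numbers out of 1459:
  red-fruited: 1459 × 1/2 = 729.5
  yellow-fruited: 1459 × 1/2 = 729.5
χ² = Σ (O − E)² / E
  red-fruited: (810 − 729.5)² / 729.5 = 8.8831
  yellow-fruited: (649 − 729.5)² / 729.5 = 8.8831
χ² = 8.8831 + 8.8831 = 17.7662 ≈ 17.766
Degrees of freedom = 2 − 1 = 1; critical value at α = 0.05 is 3.841.
Since 17.766 > 3.841, we reject the null hypothesis — the data do not fit the 1:1 ratio.

17.766; not consistent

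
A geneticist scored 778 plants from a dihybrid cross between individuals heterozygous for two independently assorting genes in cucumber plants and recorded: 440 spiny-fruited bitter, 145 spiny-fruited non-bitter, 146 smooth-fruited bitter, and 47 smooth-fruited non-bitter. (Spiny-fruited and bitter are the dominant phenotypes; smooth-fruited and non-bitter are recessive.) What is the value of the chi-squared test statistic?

0.073

A dihybrid F₂ with independent assortment and complete dominance at both loci gives a 9:3:3:1 phenotypic ratio.
Expected counts for N = 778 under a 9:3:3:1 ratio (total parts = 16):
  spiny-fruited bitter: 778 × 9/16 = 437.625
  spiny-fruited non-bitter: 778 × 3/16 = 145.875
  smooth-fruited bitter: 778 × 3/16 = 145.875
  smooth-fruited non-bitter: 778 × 1/16 = 48.625
χ² = Σ (O − E)² / E
  spiny-fruited bitter: (440 − 437.625)² / 437.625 = 0.0129
  spiny-fruited non-bitter: (145 − 145.875)² / 145.875 = 0.0052
  smooth-fruited bitter: (146 − 145.875)² / 145.875 = 0.0001
  smooth-fruited non-bitter: (47 − 48.625)² / 48.625 = 0.0543
χ² = 0.0129 + 0.0052 + 0.0001 + 0.0543 = 0.0725 ≈ 0.073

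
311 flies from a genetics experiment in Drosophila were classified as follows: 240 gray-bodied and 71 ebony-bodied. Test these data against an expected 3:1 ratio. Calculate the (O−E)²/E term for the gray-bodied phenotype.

0.195

The 3:1 ratio has 4 parts, so with N = 311 the expected counts are:
  gray-bodied: 311 × 3/4 = 233.25
  ebony-bodied: 311 × 1/4 = 77.75
Contribution of gray-bodied: (240 − 233.25)² / 233.25 = 0.1953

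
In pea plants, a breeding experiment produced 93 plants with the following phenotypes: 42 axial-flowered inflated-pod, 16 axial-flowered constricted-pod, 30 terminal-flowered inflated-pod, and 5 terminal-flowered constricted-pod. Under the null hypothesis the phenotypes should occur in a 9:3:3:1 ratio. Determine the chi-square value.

11.315

Under the 9:3:3:1 hypothesis (Σ ratio = 16, N = 93):
  axial-flowered inflated-pod: 93 × 9/16 = 52.3125
  axial-flowered constricted-pod: 93 × 3/16 = 17.4375
  terminal-flowered inflated-pod: 93 × 3/16 = 17.4375
  terminal-flowered constricted-pod: 93 × 1/16 = 5.8125
χ² = Σ (O − E)² / E
  axial-flowered inflated-pod: (42 − 52.3125)² / 52.3125 = 2.0329
  axial-flowered constricted-pod: (16 − 17.4375)² / 17.4375 = 0.1185
  terminal-flowered inflated-pod: (30 − 17.4375)² / 17.4375 = 9.0504
  terminal-flowered constricted-pod: (5 − 5.8125)² / 5.8125 = 0.1136
χ² = 2.0329 + 0.1185 + 9.0504 + 0.1136 = 11.3154 ≈ 11.315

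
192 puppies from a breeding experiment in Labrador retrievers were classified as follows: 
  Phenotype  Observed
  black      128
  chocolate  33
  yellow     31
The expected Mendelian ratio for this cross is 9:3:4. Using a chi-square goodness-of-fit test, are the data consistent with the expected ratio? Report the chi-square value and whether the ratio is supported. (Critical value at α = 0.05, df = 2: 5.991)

Total ratio parts = 16. Expected numbers out of 192:
  black: 192 × 9/16 = 108
  chocolate: 192 × 3/16 = 36
  yellow: 192 × 4/16 = 48
χ² = Σ (O − E)² / E
  black: (128 − 108)² / 108 = 3.7037
  chocolate: (33 − 36)² / 36 = 0.2500
  yellow: (31 − 48)² / 48 = 6.0208
χ² = 3.7037 + 0.2500 + 6.0208 = 9.9745 ≈ 9.975
Degrees of freedom = 3 − 1 = 2; critical value at α = 0.05 is 5.991.
Since 9.975 > 5.991, we reject the null hypothesis — the data do not fit the 9:3:4 ratio.

9.975; not consistent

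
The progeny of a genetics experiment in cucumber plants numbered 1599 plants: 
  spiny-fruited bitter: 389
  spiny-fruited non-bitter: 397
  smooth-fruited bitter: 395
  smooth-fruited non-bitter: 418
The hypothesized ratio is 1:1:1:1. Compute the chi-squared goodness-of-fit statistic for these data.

1.198

Total ratio parts = 4. Expected numbers out of 1599:
  spiny-fruited bitter: 1599 × 1/4 = 399.75
  spiny-fruited non-bitter: 1599 × 1/4 = 399.75
  smooth-fruited bitter: 1599 × 1/4 = 399.75
  smooth-fruited non-bitter: 1599 × 1/4 = 399.75
χ² = Σ (O − E)² / E
  spiny-fruited bitter: (389 − 399.75)² / 399.75 = 0.2891
  spiny-fruited non-bitter: (397 − 399.75)² / 399.75 = 0.0189
  smooth-fruited bitter: (395 − 399.75)² / 399.75 = 0.0564
  smooth-fruited non-bitter: (418 − 399.75)² / 399.75 = 0.8332
χ² = 0.2891 + 0.0189 + 0.0564 + 0.8332 = 1.1976 ≈ 1.198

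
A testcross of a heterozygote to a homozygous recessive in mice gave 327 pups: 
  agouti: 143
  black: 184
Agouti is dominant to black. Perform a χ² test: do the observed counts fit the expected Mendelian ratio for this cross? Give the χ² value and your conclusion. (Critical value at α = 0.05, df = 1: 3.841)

5.141; not consistent

A testcross of a heterozygote (Aa × aa) gives a 1:1 phenotypic ratio.
Total ratio parts = 2. Expected numbers out of 327:
  agouti: 327 × 1/2 = 163.5
  black: 327 × 1/2 = 163.5
χ² = Σ (O − E)² / E
  agouti: (143 − 163.5)² / 163.5 = 2.5703
  black: (184 − 163.5)² / 163.5 = 2.5703
χ² = 2.5703 + 2.5703 = 5.1406 ≈ 5.141
Degrees of freedom = 2 − 1 = 1; critical value at α = 0.05 is 3.841.
Since 5.141 > 3.841, we reject the null hypothesis — the data do not fit the 1:1 ratio.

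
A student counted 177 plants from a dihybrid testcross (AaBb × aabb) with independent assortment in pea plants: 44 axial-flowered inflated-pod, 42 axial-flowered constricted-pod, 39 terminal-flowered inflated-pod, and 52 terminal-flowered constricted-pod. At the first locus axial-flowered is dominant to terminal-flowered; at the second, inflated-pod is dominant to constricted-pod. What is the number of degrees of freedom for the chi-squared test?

3

A dihybrid testcross with independent assortment gives a 1:1:1:1 ratio.
A goodness-of-fit test with 4 phenotype classes has df = 4 − 1 = 3.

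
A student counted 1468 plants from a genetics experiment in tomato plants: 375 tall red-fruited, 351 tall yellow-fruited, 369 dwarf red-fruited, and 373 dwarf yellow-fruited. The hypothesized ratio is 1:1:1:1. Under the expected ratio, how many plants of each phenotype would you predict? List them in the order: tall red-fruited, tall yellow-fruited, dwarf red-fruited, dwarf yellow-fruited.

The 1:1:1:1 ratio has 4 parts, so with N = 1468 the expected counts are:
  tall red-fruited: 1468 × 1/4 = 367
  tall yellow-fruited: 1468 × 1/4 = 367
  dwarf red-fruited: 1468 × 1/4 = 367
  dwarf yellow-fruited: 1468 × 1/4 = 367

367, 367, 367, 367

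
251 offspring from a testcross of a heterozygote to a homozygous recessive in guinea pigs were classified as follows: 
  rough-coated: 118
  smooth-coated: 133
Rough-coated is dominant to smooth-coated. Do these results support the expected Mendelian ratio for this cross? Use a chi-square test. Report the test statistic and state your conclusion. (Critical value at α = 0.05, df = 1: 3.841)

A testcross of a heterozygote (Aa × aa) gives a 1:1 phenotypic ratio.
The 1:1 ratio has 2 parts, so with N = 251 the expected counts are:
  rough-coated: 251 × 1/2 = 125.5
  smooth-coated: 251 × 1/2 = 125.5
χ² = Σ (O − E)² / E
  rough-coated: (118 − 125.5)² / 125.5 = 0.4482
  smooth-coated: (133 − 125.5)² / 125.5 = 0.4482
χ² = 0.4482 + 0.4482 = 0.8964 ≈ 0.896
Degrees of freedom = 2 − 1 = 1; critical value at α = 0.05 is 3.841.
Since 0.896 < 3.841, we fail to reject the null hypothesis — the data are consistent with the 1:1 ratio.

0.896; consistent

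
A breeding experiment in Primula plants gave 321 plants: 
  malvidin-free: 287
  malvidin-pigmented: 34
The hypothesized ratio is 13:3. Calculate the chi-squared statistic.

The 13:3 ratio has 16 parts, so with N = 321 the expected counts are:
  malvidin-free: 321 × 13/16 = 260.8125
  malvidin-pigmented: 321 × 3/16 = 60.1875
χ² = Σ (O − E)² / E
  malvidin-free: (287 − 260.8125)² / 260.8125 = 2.6294
  malvidin-pigmented: (34 − 60.1875)² / 60.1875 = 11.3941
χ² = 2.6294 + 11.3941 = 14.0235 ≈ 14.024

14.024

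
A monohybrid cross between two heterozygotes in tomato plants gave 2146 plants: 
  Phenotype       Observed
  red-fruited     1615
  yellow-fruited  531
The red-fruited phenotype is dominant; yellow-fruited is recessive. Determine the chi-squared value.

For a monohybrid cross between heterozygotes with complete dominance, the expected phenotypic ratio is 3:1.
Expected counts for N = 2146 under a 3:1 ratio (total parts = 4):
  red-fruited: 2146 × 3/4 = 1609.5
  yellow-fruited: 2146 × 1/4 = 536.5
χ² = Σ (O − E)² / E
  red-fruited: (1615 − 1609.5)² / 1609.5 = 0.0188
  yellow-fruited: (531 − 536.5)² / 536.5 = 0.0564
χ² = 0.0188 + 0.0564 = 0.0752 ≈ 0.075

0.075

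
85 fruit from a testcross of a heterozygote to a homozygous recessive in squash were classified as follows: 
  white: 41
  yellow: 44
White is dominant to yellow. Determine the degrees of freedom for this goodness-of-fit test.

A testcross of a heterozygote (Aa × aa) gives a 1:1 phenotypic ratio.
A goodness-of-fit test with 2 phenotype classes has df = 2 − 1 = 1.

1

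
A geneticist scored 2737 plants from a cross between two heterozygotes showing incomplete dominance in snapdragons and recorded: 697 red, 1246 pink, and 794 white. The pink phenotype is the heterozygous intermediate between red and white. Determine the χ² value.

28.806

With incomplete dominance, a heterozygote × heterozygote cross gives a 1:2:1 phenotypic ratio.
The 1:2:1 ratio has 4 parts, so with N = 2737 the expected counts are:
  red: 2737 × 1/4 = 684.25
  pink: 2737 × 2/4 = 1368.5
  white: 2737 × 1/4 = 684.25
χ² = Σ (O − E)² / E
  red: (697 − 684.25)² / 684.25 = 0.2376
  pink: (1246 − 1368.5)² / 1368.5 = 10.9655
  white: (794 − 684.25)² / 684.25 = 17.6033
χ² = 0.2376 + 10.9655 + 17.6033 = 28.8064 ≈ 28.806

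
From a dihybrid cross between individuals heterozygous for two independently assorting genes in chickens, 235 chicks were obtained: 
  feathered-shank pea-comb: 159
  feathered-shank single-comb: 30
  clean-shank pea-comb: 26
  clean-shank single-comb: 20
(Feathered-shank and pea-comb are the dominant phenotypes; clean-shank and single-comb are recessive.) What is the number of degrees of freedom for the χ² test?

A dihybrid F₂ with independent assortment and complete dominance at both loci gives a 9:3:3:1 phenotypic ratio.
A goodness-of-fit test with 4 phenotype classes has df = 4 − 1 = 3.

3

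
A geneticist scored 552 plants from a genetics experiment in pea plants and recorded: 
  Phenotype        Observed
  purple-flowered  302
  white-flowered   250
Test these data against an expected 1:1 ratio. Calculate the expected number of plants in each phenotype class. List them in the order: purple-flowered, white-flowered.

276, 276

Total ratio parts = 2. Expected numbers out of 552:
  purple-flowered: 552 × 1/2 = 276
  white-flowered: 552 × 1/2 = 276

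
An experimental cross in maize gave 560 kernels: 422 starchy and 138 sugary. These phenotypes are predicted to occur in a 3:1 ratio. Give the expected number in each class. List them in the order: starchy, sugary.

Total ratio parts = 4. Expected numbers out of 560:
  starchy: 560 × 3/4 = 420
  sugary: 560 × 1/4 = 140

420, 140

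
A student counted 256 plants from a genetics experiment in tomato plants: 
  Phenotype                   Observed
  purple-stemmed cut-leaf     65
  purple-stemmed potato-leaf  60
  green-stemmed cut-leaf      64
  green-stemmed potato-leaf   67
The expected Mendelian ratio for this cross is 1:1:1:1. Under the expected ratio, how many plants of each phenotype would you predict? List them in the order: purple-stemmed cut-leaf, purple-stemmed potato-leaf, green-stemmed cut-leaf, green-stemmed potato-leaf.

Total ratio parts = 4. Expected numbers out of 256:
  purple-stemmed cut-leaf: 256 × 1/4 = 64
  purple-stemmed potato-leaf: 256 × 1/4 = 64
  green-stemmed cut-leaf: 256 × 1/4 = 64
  green-stemmed potato-leaf: 256 × 1/4 = 64

64, 64, 64, 64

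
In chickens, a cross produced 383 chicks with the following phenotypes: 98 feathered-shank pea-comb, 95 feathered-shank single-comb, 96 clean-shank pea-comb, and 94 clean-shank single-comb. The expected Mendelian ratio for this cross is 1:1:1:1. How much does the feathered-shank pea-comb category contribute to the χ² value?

0.053

Total ratio parts = 4. Expected numbers out of 383:
  feathered-shank pea-comb: 383 × 1/4 = 95.75
  feathered-shank single-comb: 383 × 1/4 = 95.75
  clean-shank pea-comb: 383 × 1/4 = 95.75
  clean-shank single-comb: 383 × 1/4 = 95.75
Contribution of feathered-shank pea-comb: (98 − 95.75)² / 95.75 = 0.0529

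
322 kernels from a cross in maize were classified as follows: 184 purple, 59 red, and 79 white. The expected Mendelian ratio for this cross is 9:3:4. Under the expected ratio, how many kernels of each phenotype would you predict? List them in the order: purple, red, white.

181.125, 60.375, 80.5

Expected counts for N = 322 under a 9:3:4 ratio (total parts = 16):
  purple: 322 × 9/16 = 181.125
  red: 322 × 3/16 = 60.375
  white: 322 × 4/16 = 80.5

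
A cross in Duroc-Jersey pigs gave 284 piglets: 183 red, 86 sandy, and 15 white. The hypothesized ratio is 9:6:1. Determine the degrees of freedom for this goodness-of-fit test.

2

A goodness-of-fit test with 3 phenotype classes has df = 3 − 1 = 2.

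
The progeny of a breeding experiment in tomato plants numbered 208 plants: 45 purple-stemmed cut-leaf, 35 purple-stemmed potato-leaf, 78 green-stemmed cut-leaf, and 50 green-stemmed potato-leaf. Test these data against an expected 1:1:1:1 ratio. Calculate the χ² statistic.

Expected counts for N = 208 under a 1:1:1:1 ratio (total parts = 4):
  purple-stemmed cut-leaf: 208 × 1/4 = 52
  purple-stemmed potato-leaf: 208 × 1/4 = 52
  green-stemmed cut-leaf: 208 × 1/4 = 52
  green-stemmed potato-leaf: 208 × 1/4 = 52
χ² = Σ (O − E)² / E
  purple-stemmed cut-leaf: (45 − 52)² / 52 = 0.9423
  purple-stemmed potato-leaf: (35 − 52)² / 52 = 5.5577
  green-stemmed cut-leaf: (78 − 52)² / 52 = 13.0000
  green-stemmed potato-leaf: (50 − 52)² / 52 = 0.0769
χ² = 0.9423 + 5.5577 + 13.0000 + 0.0769 = 19.5769 ≈ 19.577

19.577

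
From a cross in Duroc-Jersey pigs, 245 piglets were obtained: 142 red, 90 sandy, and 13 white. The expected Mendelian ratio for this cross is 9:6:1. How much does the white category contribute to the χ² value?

Expected counts for N = 245 under a 9:6:1 ratio (total parts = 16):
  red: 245 × 9/16 = 137.8125
  sandy: 245 × 6/16 = 91.875
  white: 245 × 1/16 = 15.3125
Contribution of white: (13 − 15.3125)² / 15.3125 = 0.3492

0.349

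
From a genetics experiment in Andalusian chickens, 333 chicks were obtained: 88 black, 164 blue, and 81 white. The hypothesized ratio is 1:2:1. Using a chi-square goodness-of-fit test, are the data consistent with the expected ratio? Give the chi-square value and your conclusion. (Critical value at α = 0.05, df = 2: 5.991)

0.369; consistent

Total ratio parts = 4. Expected numbers out of 333:
  black: 333 × 1/4 = 83.25
  blue: 333 × 2/4 = 166.5
  white: 333 × 1/4 = 83.25
χ² = Σ (O − E)² / E
  black: (88 − 83.25)² / 83.25 = 0.2710
  blue: (164 − 166.5)² / 166.5 = 0.0375
  white: (81 − 83.25)² / 83.25 = 0.0608
χ² = 0.2710 + 0.0375 + 0.0608 = 0.3693 ≈ 0.369
Degrees of freedom = 3 − 1 = 2; critical value at α = 0.05 is 5.991.
Since 0.369 < 5.991, we fail to reject the null hypothesis — the data are consistent with the 1:2:1 ratio.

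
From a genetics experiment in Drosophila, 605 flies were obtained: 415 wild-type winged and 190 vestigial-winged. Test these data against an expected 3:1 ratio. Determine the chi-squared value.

The 3:1 ratio has 4 parts, so with N = 605 the expected counts are:
  wild-type winged: 605 × 3/4 = 453.75
  vestigial-winged: 605 × 1/4 = 151.25
χ² = Σ (O − E)² / E
  wild-type winged: (415 − 453.75)² / 453.75 = 3.3092
  vestigial-winged: (190 − 151.25)² / 151.25 = 9.9277
χ² = 3.3092 + 9.9277 = 13.2369 ≈ 13.237

13.237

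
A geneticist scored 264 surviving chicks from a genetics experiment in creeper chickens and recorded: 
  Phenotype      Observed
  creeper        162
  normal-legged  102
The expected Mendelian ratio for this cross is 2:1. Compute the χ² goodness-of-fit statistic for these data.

3.341

Total ratio parts = 3. Expected numbers out of 264:
  creeper: 264 × 2/3 = 176
  normal-legged: 264 × 1/3 = 88
χ² = Σ (O − E)² / E
  creeper: (162 − 176)² / 176 = 1.1136
  normal-legged: (102 − 88)² / 88 = 2.2273
χ² = 1.1136 + 2.2273 = 3.3409 ≈ 3.341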